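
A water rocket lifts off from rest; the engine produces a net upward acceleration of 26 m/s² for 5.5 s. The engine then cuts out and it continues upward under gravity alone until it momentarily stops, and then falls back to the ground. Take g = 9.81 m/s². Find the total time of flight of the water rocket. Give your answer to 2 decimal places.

37.18 s

Phase 1 (powered ascent): v₀ = 0 m/s, a = 26 m/s².
v = v₀ + at = 0 + (26)(5.5) = 143 m/s
Δx = v₀t + ½at² = 0·5.5 + 0.5·26·5.5² = 393 m

Phase 2 (coasting upward): v₀ = 143 m/s, a = -9.81 m/s².
v = v₀ + at → t = (0 − 143) / -9.81 = 14.6 s
v² = v₀² + 2aΔx → Δx = (0² − 143²)/(2·-9.81) = 1040 m

Phase 3 (free fall): v₀ = 0 m/s, a = -9.81 m/s².
Falls 1440 m from rest: t = √(2·1440/9.81) = 17.1 s; v = g·t = 168 m/s.
Total time = 5.50 + 14.6 + 17.1 = 37.2 s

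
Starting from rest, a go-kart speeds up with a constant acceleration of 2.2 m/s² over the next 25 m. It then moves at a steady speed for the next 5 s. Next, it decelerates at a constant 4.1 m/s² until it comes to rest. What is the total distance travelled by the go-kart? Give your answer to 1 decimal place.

90.9 m

Phase 1 (accelerating): v₀ = 0 m/s, a = 2.2 m/s².
v² = v₀² + 2aΔx = 0² + 2·2.2·25 = 110 → v = 10.5 m/s
t = (v − v₀)/a = (10.5 − 0)/2.2 = 4.77 s

Phase 2 (constant speed): v₀ = 10.5 m/s, a = 0 m/s².
v = v₀ + at = 10.5 + (0)(5) = 10.5 m/s
Δx = v₀t + ½at² = 10.5·5 + 0.5·0·5² = 52.4 m

Phase 3 (decelerating): v₀ = 10.5 m/s, a = -4.1 m/s².
v = v₀ + at → t = (0 − 10.5) / -4.1 = 2.56 s
v² = v₀² + 2aΔx → Δx = (0² − 10.5²)/(2·-4.1) = 13.4 m
Total distance = 25.0 + 52.4 + 13.4 = 90.9 m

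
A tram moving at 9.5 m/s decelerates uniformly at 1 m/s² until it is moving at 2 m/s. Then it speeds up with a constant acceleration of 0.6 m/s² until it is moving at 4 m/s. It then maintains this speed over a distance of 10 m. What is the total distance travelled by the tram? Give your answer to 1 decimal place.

Phase 1 (decelerating): v₀ = 9.50 m/s, a = -1 m/s².
v = v₀ + at → t = (2 − 9.50) / -1 = 7.50 s
v² = v₀² + 2aΔx → Δx = (2² − 9.50²)/(2·-1) = 43.1 m

Phase 2 (accelerating): v₀ = 2.00 m/s, a = 0.6 m/s².
v = v₀ + at → t = (4 − 2.00) / 0.6 = 3.33 s
v² = v₀² + 2aΔx → Δx = (4² − 2.00²)/(2·0.6) = 10.0 m

Phase 3 (constant speed): v₀ = 4.00 m/s, a = 0 m/s².
Constant speed: t = d/v = 10/4.00 = 2.50 s
Total distance = 43.1 + 10.0 + 10.0 = 63.1 m

63.1 m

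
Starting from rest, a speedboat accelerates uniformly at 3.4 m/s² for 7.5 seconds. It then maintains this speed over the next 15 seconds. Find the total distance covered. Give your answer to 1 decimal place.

478.1 m

Phase 1 (accelerating): v₀ = 0 m/s, a = 3.4 m/s².
v = v₀ + at = 0 + (3.4)(7.5) = 25.5 m/s
Δx = v₀t + ½at² = 0·7.5 + 0.5·3.4·7.5² = 95.6 m

Phase 2 (constant speed): v₀ = 25.5 m/s, a = 0 m/s².
v = v₀ + at = 25.5 + (0)(15) = 25.5 m/s
Δx = v₀t + ½at² = 25.5·15 + 0.5·0·15² = 382 m
Total distance = 95.6 + 382 = 478 m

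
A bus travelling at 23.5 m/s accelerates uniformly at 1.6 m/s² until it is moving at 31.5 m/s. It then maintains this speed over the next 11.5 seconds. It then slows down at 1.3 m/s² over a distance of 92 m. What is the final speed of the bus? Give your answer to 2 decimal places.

27.44 m/s

Phase 1 (accelerating): v₀ = 23.5 m/s, a = 1.6 m/s².
v = v₀ + at → t = (31.5 − 23.5) / 1.6 = 5.00 s
v² = v₀² + 2aΔx → Δx = (31.5² − 23.5²)/(2·1.6) = 138 m

Phase 2 (constant speed): v₀ = 31.5 m/s, a = 0 m/s².
v = v₀ + at = 31.5 + (0)(11.5) = 31.5 m/s
Δx = v₀t + ½at² = 31.5·11.5 + 0.5·0·11.5² = 362 m

Phase 3 (decelerating): v₀ = 31.5 m/s, a = -1.3 m/s².
v² = v₀² + 2aΔx = 31.5² + 2·-1.3·92 = 753 → v = 27.4 m/s
t = (v − v₀)/a = (27.4 − 31.5)/-1.3 = 3.12 s
Final speed = 27.4 m/s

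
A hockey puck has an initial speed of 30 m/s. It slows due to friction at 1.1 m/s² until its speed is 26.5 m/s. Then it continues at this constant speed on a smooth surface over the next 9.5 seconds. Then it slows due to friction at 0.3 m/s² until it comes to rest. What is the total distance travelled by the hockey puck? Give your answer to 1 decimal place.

Phase 1 (decelerating): v₀ = 30.0 m/s, a = -1.1 m/s².
v = v₀ + at → t = (26.5 − 30.0) / -1.1 = 3.18 s
v² = v₀² + 2aΔx → Δx = (26.5² − 30.0²)/(2·-1.1) = 89.9 m

Phase 2 (constant speed): v₀ = 26.5 m/s, a = 0 m/s².
v = v₀ + at = 26.5 + (0)(9.5) = 26.5 m/s
Δx = v₀t + ½at² = 26.5·9.5 + 0.5·0·9.5² = 252 m

Phase 3 (decelerating): v₀ = 26.5 m/s, a = -0.3 m/s².
v = v₀ + at → t = (0 − 26.5) / -0.3 = 88.3 s
v² = v₀² + 2aΔx → Δx = (0² − 26.5²)/(2·-0.3) = 1170 m
Total distance = 89.9 + 252 + 1170 = 1510 m

1512.1 m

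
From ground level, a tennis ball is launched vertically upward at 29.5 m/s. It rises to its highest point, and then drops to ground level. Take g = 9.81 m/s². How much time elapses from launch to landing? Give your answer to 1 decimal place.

Phase 1 (rising): v₀ = 29.5 m/s, a = -9.81 m/s².
v = v₀ + at → t = (0 − 29.5) / -9.81 = 3.01 s
v² = v₀² + 2aΔx → Δx = (0² − 29.5²)/(2·-9.81) = 44.4 m

Phase 2 (falling): v₀ = 0 m/s, a = -9.81 m/s².
Falls 44.4 m from rest: t = √(2·44.4/9.81) = 3.01 s; v = g·t = 29.5 m/s.
Total time = 3.01 + 3.01 = 6.01 s

6.0 s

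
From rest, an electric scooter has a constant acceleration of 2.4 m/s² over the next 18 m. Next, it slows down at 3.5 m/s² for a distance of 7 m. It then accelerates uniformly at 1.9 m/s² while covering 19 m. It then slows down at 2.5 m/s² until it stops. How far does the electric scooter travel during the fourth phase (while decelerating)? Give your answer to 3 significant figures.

21.9 m

Phase 1 (accelerating): v₀ = 0 m/s, a = 2.4 m/s².
v² = v₀² + 2aΔx = 0² + 2·2.4·18 = 86.4 → v = 9.30 m/s
t = (v − v₀)/a = (9.30 − 0)/2.4 = 3.87 s

Phase 2 (decelerating): v₀ = 9.30 m/s, a = -3.5 m/s².
v² = v₀² + 2aΔx = 9.30² + 2·-3.5·7 = 37.4 → v = 6.12 m/s
t = (v − v₀)/a = (6.12 − 9.30)/-3.5 = 0.908 s

Phase 3 (accelerating): v₀ = 6.12 m/s, a = 1.9 m/s².
v² = v₀² + 2aΔx = 6.12² + 2·1.9·19 = 110 → v = 10.5 m/s
t = (v − v₀)/a = (10.5 − 6.12)/1.9 = 2.29 s

Phase 4 (decelerating): v₀ = 10.5 m/s, a = -2.5 m/s².
v = v₀ + at → t = (0 − 10.5) / -2.5 = 4.19 s
v² = v₀² + 2aΔx → Δx = (0² − 10.5²)/(2·-2.5) = 21.9 m
Distance in phase 4 = 21.9 m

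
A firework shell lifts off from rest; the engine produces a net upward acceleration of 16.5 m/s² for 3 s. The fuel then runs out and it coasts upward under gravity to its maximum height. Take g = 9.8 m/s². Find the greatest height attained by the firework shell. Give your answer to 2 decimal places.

Phase 1 (powered ascent): v₀ = 0 m/s, a = 16.5 m/s².
v = v₀ + at = 0 + (16.5)(3) = 49.5 m/s
Δx = v₀t + ½at² = 0·3 + 0.5·16.5·3² = 74.2 m

Phase 2 (coasting upward): v₀ = 49.5 m/s, a = -9.8 m/s².
v = v₀ + at → t = (0 − 49.5) / -9.8 = 5.05 s
v² = v₀² + 2aΔx → Δx = (0² − 49.5²)/(2·-9.8) = 125 m
Maximum height = 74.2 + 125 = 199 m

199.26 m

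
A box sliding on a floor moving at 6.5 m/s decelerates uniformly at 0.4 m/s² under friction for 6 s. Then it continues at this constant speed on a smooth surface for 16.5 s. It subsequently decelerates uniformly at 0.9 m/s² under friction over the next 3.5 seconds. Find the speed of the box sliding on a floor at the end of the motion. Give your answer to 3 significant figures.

0.950 m/s

Phase 1 (decelerating): v₀ = 6.50 m/s, a = -0.4 m/s².
v = v₀ + at = 6.50 + (-0.4)(6) = 4.10 m/s
Δx = v₀t + ½at² = 6.50·6 + 0.5·-0.4·6² = 31.8 m

Phase 2 (constant speed): v₀ = 4.10 m/s, a = 0 m/s².
v = v₀ + at = 4.10 + (0)(16.5) = 4.10 m/s
Δx = v₀t + ½at² = 4.10·16.5 + 0.5·0·16.5² = 67.6 m

Phase 3 (decelerating): v₀ = 4.10 m/s, a = -0.9 m/s².
v = v₀ + at = 4.10 + (-0.9)(3.5) = 0.950 m/s
Δx = v₀t + ½at² = 4.10·3.5 + 0.5·-0.9·3.5² = 8.84 m
Final speed = 0.950 m/s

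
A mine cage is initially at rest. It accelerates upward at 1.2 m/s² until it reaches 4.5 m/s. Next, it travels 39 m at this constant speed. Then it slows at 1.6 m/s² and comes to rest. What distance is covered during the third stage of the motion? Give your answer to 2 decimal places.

6.33 m

Phase 1 (accelerating): v₀ = 0 m/s, a = 1.2 m/s².
v = v₀ + at → t = (4.5 − 0) / 1.2 = 3.75 s
v² = v₀² + 2aΔx → Δx = (4.5² − 0²)/(2·1.2) = 8.44 m

Phase 2 (constant speed): v₀ = 4.50 m/s, a = 0 m/s².
Constant speed: t = d/v = 39/4.50 = 8.67 s

Phase 3 (decelerating): v₀ = 4.50 m/s, a = -1.6 m/s².
v = v₀ + at → t = (0 − 4.50) / -1.6 = 2.81 s
v² = v₀² + 2aΔx → Δx = (0² − 4.50²)/(2·-1.6) = 6.33 m
Distance in phase 3 = 6.33 m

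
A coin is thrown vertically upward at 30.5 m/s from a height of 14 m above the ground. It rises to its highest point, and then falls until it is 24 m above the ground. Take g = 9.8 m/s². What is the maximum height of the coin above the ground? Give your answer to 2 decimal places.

61.46 m

Phase 1 (rising): v₀ = 30.5 m/s, a = -9.8 m/s².
v = v₀ + at → t = (0 − 30.5) / -9.8 = 3.11 s
v² = v₀² + 2aΔx → Δx = (0² − 30.5²)/(2·-9.8) = 47.5 m
Maximum height = 14 + 47.5 = 61.5 m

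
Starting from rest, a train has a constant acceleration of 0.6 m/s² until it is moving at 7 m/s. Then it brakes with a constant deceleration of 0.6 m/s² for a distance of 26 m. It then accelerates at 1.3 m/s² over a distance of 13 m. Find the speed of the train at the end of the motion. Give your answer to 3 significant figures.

7.18 m/s

Phase 1 (accelerating): v₀ = 0 m/s, a = 0.6 m/s².
v = v₀ + at → t = (7 − 0) / 0.6 = 11.7 s
v² = v₀² + 2aΔx → Δx = (7² − 0²)/(2·0.6) = 40.8 m

Phase 2 (decelerating): v₀ = 7.00 m/s, a = -0.6 m/s².
v² = v₀² + 2aΔx = 7.00² + 2·-0.6·26 = 17.8 → v = 4.22 m/s
t = (v − v₀)/a = (4.22 − 7.00)/-0.6 = 4.63 s

Phase 3 (accelerating): v₀ = 4.22 m/s, a = 1.3 m/s².
v² = v₀² + 2aΔx = 4.22² + 2·1.3·13 = 51.6 → v = 7.18 m/s
t = (v − v₀)/a = (7.18 − 4.22)/1.3 = 2.28 s
Final speed = 7.18 m/s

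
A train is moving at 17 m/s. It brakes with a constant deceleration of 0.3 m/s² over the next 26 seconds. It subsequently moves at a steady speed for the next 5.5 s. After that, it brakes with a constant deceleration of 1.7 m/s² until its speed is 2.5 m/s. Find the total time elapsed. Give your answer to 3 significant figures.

35.4 s

Phase 1 (decelerating): v₀ = 17.0 m/s, a = -0.3 m/s².
v = v₀ + at = 17.0 + (-0.3)(26) = 9.20 m/s
Δx = v₀t + ½at² = 17.0·26 + 0.5·-0.3·26² = 341 m

Phase 2 (constant speed): v₀ = 9.20 m/s, a = 0 m/s².
v = v₀ + at = 9.20 + (0)(5.5) = 9.20 m/s
Δx = v₀t + ½at² = 9.20·5.5 + 0.5·0·5.5² = 50.6 m

Phase 3 (decelerating): v₀ = 9.20 m/s, a = -1.7 m/s².
v = v₀ + at → t = (2.5 − 9.20) / -1.7 = 3.94 s
v² = v₀² + 2aΔx → Δx = (2.5² − 9.20²)/(2·-1.7) = 23.1 m
Total time = 26.0 + 5.50 + 3.94 = 35.4 s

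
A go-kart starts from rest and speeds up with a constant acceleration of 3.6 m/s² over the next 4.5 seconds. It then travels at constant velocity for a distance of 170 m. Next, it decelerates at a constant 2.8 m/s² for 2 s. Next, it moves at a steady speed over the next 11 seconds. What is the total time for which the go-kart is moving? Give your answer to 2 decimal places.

27.99 s

Phase 1 (accelerating): v₀ = 0 m/s, a = 3.6 m/s².
v = v₀ + at = 0 + (3.6)(4.5) = 16.2 m/s
Δx = v₀t + ½at² = 0·4.5 + 0.5·3.6·4.5² = 36.4 m

Phase 2 (constant speed): v₀ = 16.2 m/s, a = 0 m/s².
Constant speed: t = d/v = 170/16.2 = 10.5 s

Phase 3 (decelerating): v₀ = 16.2 m/s, a = -2.8 m/s².
v = v₀ + at = 16.2 + (-2.8)(2) = 10.6 m/s
Δx = v₀t + ½at² = 16.2·2 + 0.5·-2.8·2² = 26.8 m

Phase 4 (constant speed): v₀ = 10.6 m/s, a = 0 m/s².
v = v₀ + at = 10.6 + (0)(11) = 10.6 m/s
Δx = v₀t + ½at² = 10.6·11 + 0.5·0·11² = 117 m
Total time = 4.50 + 10.5 + 2.00 + 11.0 = 28.0 s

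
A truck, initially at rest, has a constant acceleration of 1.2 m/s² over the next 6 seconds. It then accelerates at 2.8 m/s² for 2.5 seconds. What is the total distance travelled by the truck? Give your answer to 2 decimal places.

48.35 m

Phase 1 (accelerating): v₀ = 0 m/s, a = 1.2 m/s².
v = v₀ + at = 0 + (1.2)(6) = 7.20 m/s
Δx = v₀t + ½at² = 0·6 + 0.5·1.2·6² = 21.6 m

Phase 2 (accelerating): v₀ = 7.20 m/s, a = 2.8 m/s².
v = v₀ + at = 7.20 + (2.8)(2.5) = 14.2 m/s
Δx = v₀t + ½at² = 7.20·2.5 + 0.5·2.8·2.5² = 26.8 m
Total distance = 21.6 + 26.8 = 48.3 m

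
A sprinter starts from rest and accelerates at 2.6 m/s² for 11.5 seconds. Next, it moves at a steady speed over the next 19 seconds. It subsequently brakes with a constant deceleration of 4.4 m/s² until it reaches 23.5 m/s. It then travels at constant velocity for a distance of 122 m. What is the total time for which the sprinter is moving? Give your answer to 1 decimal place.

37.1 s

Phase 1 (accelerating): v₀ = 0 m/s, a = 2.6 m/s².
v = v₀ + at = 0 + (2.6)(11.5) = 29.9 m/s
Δx = v₀t + ½at² = 0·11.5 + 0.5·2.6·11.5² = 172 m

Phase 2 (constant speed): v₀ = 29.9 m/s, a = 0 m/s².
v = v₀ + at = 29.9 + (0)(19) = 29.9 m/s
Δx = v₀t + ½at² = 29.9·19 + 0.5·0·19² = 568 m

Phase 3 (decelerating): v₀ = 29.9 m/s, a = -4.4 m/s².
v = v₀ + at → t = (23.5 − 29.9) / -4.4 = 1.45 s
v² = v₀² + 2aΔx → Δx = (23.5² − 29.9²)/(2·-4.4) = 38.8 m

Phase 4 (constant speed): v₀ = 23.5 m/s, a = 0 m/s².
Constant speed: t = d/v = 122/23.5 = 5.19 s
Total time = 11.5 + 19.0 + 1.45 + 5.19 = 37.1 s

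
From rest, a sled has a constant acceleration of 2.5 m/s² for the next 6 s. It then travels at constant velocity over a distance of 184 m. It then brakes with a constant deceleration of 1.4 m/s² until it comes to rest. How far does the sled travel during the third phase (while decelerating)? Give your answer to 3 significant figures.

Phase 1 (accelerating): v₀ = 0 m/s, a = 2.5 m/s².
v = v₀ + at = 0 + (2.5)(6) = 15.0 m/s
Δx = v₀t + ½at² = 0·6 + 0.5·2.5·6² = 45.0 m

Phase 2 (constant speed): v₀ = 15.0 m/s, a = 0 m/s².
Constant speed: t = d/v = 184/15.0 = 12.3 s

Phase 3 (decelerating): v₀ = 15.0 m/s, a = -1.4 m/s².
v = v₀ + at → t = (0 − 15.0) / -1.4 = 10.7 s
v² = v₀² + 2aΔx → Δx = (0² − 15.0²)/(2·-1.4) = 80.4 m
Distance in phase 3 = 80.4 m

80.4 m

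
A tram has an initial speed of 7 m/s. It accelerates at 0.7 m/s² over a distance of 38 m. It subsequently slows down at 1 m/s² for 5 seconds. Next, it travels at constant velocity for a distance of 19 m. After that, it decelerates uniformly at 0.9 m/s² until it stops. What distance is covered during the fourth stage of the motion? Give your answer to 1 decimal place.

Phase 1 (accelerating): v₀ = 7.00 m/s, a = 0.7 m/s².
v² = v₀² + 2aΔx = 7.00² + 2·0.7·38 = 102 → v = 10.1 m/s
t = (v − v₀)/a = (10.1 − 7.00)/0.7 = 4.44 s

Phase 2 (decelerating): v₀ = 10.1 m/s, a = -1 m/s².
v = v₀ + at = 10.1 + (-1)(5) = 5.11 m/s
Δx = v₀t + ½at² = 10.1·5 + 0.5·-1·5² = 38.0 m

Phase 3 (constant speed): v₀ = 5.11 m/s, a = 0 m/s².
Constant speed: t = d/v = 19/5.11 = 3.72 s

Phase 4 (decelerating): v₀ = 5.11 m/s, a = -0.9 m/s².
v = v₀ + at → t = (0 − 5.11) / -0.9 = 5.68 s
v² = v₀² + 2aΔx → Δx = (0² − 5.11²)/(2·-0.9) = 14.5 m
Distance in phase 4 = 14.5 m

14.5 m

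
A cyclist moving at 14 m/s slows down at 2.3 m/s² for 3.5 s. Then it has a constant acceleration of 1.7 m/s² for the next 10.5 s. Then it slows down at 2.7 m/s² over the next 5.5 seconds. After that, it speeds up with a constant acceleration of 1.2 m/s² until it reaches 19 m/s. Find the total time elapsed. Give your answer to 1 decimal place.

27.9 s

Phase 1 (decelerating): v₀ = 14.0 m/s, a = -2.3 m/s².
v = v₀ + at = 14.0 + (-2.3)(3.5) = 5.95 m/s
Δx = v₀t + ½at² = 14.0·3.5 + 0.5·-2.3·3.5² = 34.9 m

Phase 2 (accelerating): v₀ = 5.95 m/s, a = 1.7 m/s².
v = v₀ + at = 5.95 + (1.7)(10.5) = 23.8 m/s
Δx = v₀t + ½at² = 5.95·10.5 + 0.5·1.7·10.5² = 156 m

Phase 3 (decelerating): v₀ = 23.8 m/s, a = -2.7 m/s².
v = v₀ + at = 23.8 + (-2.7)(5.5) = 8.95 m/s
Δx = v₀t + ½at² = 23.8·5.5 + 0.5·-2.7·5.5² = 90.1 m

Phase 4 (accelerating): v₀ = 8.95 m/s, a = 1.2 m/s².
v = v₀ + at → t = (19 − 8.95) / 1.2 = 8.38 s
v² = v₀² + 2aΔx → Δx = (19² − 8.95²)/(2·1.2) = 117 m
Total time = 3.50 + 10.5 + 5.50 + 8.38 = 27.9 s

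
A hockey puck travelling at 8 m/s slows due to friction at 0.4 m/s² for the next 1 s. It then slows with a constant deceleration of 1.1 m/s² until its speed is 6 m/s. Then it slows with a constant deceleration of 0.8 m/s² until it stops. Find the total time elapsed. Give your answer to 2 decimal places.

9.95 s

Phase 1 (decelerating): v₀ = 8.00 m/s, a = -0.4 m/s².
v = v₀ + at = 8.00 + (-0.4)(1) = 7.60 m/s
Δx = v₀t + ½at² = 8.00·1 + 0.5·-0.4·1² = 7.80 m

Phase 2 (decelerating): v₀ = 7.60 m/s, a = -1.1 m/s².
v = v₀ + at → t = (6 − 7.60) / -1.1 = 1.45 s
v² = v₀² + 2aΔx → Δx = (6² − 7.60²)/(2·-1.1) = 9.89 m

Phase 3 (decelerating): v₀ = 6.00 m/s, a = -0.8 m/s².
v = v₀ + at → t = (0 − 6.00) / -0.8 = 7.50 s
v² = v₀² + 2aΔx → Δx = (0² − 6.00²)/(2·-0.8) = 22.5 m
Total time = 1.00 + 1.45 + 7.50 = 9.95 s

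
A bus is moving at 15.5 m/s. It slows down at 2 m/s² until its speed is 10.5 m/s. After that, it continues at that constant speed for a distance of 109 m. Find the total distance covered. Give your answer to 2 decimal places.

Phase 1 (decelerating): v₀ = 15.5 m/s, a = -2 m/s².
v = v₀ + at → t = (10.5 − 15.5) / -2 = 2.50 s
v² = v₀² + 2aΔx → Δx = (10.5² − 15.5²)/(2·-2) = 32.5 m

Phase 2 (constant speed): v₀ = 10.5 m/s, a = 0 m/s².
Constant speed: t = d/v = 109/10.5 = 10.4 s
Total distance = 32.5 + 109 = 142 m

141.50 m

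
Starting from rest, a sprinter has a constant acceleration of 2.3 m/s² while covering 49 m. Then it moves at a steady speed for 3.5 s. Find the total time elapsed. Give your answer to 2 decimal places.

Phase 1 (accelerating): v₀ = 0 m/s, a = 2.3 m/s².
v² = v₀² + 2aΔx = 0² + 2·2.3·49 = 225 → v = 15.0 m/s
t = (v − v₀)/a = (15.0 − 0)/2.3 = 6.53 s

Phase 2 (constant speed): v₀ = 15.0 m/s, a = 0 m/s².
v = v₀ + at = 15.0 + (0)(3.5) = 15.0 m/s
Δx = v₀t + ½at² = 15.0·3.5 + 0.5·0·3.5² = 52.5 m
Total time = 6.53 + 3.50 = 10.0 s

10.03 s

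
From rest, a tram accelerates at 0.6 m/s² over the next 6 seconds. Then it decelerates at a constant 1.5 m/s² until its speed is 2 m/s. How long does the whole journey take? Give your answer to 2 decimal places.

7.07 s

Phase 1 (accelerating): v₀ = 0 m/s, a = 0.6 m/s².
v = v₀ + at = 0 + (0.6)(6) = 3.60 m/s
Δx = v₀t + ½at² = 0·6 + 0.5·0.6·6² = 10.8 m

Phase 2 (decelerating): v₀ = 3.60 m/s, a = -1.5 m/s².
v = v₀ + at → t = (2 − 3.60) / -1.5 = 1.07 s
v² = v₀² + 2aΔx → Δx = (2² − 3.60²)/(2·-1.5) = 2.99 m
Total time = 6.00 + 1.07 = 7.07 s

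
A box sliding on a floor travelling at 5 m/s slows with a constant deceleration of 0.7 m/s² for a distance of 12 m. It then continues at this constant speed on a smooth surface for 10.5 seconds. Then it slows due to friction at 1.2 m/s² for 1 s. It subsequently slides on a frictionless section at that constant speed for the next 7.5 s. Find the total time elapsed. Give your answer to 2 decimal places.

Phase 1 (decelerating): v₀ = 5.00 m/s, a = -0.7 m/s².
v² = v₀² + 2aΔx = 5.00² + 2·-0.7·12 = 8.20 → v = 2.86 m/s
t = (v − v₀)/a = (2.86 − 5.00)/-0.7 = 3.05 s

Phase 2 (constant speed): v₀ = 2.86 m/s, a = 0 m/s².
v = v₀ + at = 2.86 + (0)(10.5) = 2.86 m/s
Δx = v₀t + ½at² = 2.86·10.5 + 0.5·0·10.5² = 30.1 m

Phase 3 (decelerating): v₀ = 2.86 m/s, a = -1.2 m/s².
v = v₀ + at = 2.86 + (-1.2)(1) = 1.66 m/s
Δx = v₀t + ½at² = 2.86·1 + 0.5·-1.2·1² = 2.26 m

Phase 4 (constant speed): v₀ = 1.66 m/s, a = 0 m/s².
v = v₀ + at = 1.66 + (0)(7.5) = 1.66 m/s
Δx = v₀t + ½at² = 1.66·7.5 + 0.5·0·7.5² = 12.5 m
Total time = 3.05 + 10.5 + 1.00 + 7.50 = 22.1 s

22.05 s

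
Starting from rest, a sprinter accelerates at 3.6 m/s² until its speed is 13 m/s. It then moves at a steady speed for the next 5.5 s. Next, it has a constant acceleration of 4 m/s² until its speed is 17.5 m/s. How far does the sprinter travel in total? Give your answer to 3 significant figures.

Phase 1 (accelerating): v₀ = 0 m/s, a = 3.6 m/s².
v = v₀ + at → t = (13 − 0) / 3.6 = 3.61 s
v² = v₀² + 2aΔx → Δx = (13² − 0²)/(2·3.6) = 23.5 m

Phase 2 (constant speed): v₀ = 13.0 m/s, a = 0 m/s².
v = v₀ + at = 13.0 + (0)(5.5) = 13.0 m/s
Δx = v₀t + ½at² = 13.0·5.5 + 0.5·0·5.5² = 71.5 m

Phase 3 (accelerating): v₀ = 13.0 m/s, a = 4 m/s².
v = v₀ + at → t = (17.5 − 13.0) / 4 = 1.12 s
v² = v₀² + 2aΔx → Δx = (17.5² − 13.0²)/(2·4) = 17.2 m
Total distance = 23.5 + 71.5 + 17.2 = 112 m

112 m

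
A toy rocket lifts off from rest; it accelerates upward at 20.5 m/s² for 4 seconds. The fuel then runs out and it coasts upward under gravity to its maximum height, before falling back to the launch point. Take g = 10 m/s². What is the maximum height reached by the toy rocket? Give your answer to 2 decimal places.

Phase 1 (powered ascent): v₀ = 0 m/s, a = 20.5 m/s².
v = v₀ + at = 0 + (20.5)(4) = 82.0 m/s
Δx = v₀t + ½at² = 0·4 + 0.5·20.5·4² = 164 m

Phase 2 (coasting upward): v₀ = 82.0 m/s, a = -10 m/s².
v = v₀ + at → t = (0 − 82.0) / -10 = 8.20 s
v² = v₀² + 2aΔx → Δx = (0² − 82.0²)/(2·-10) = 336 m
Maximum height = 164 + 336 = 500 m

500.20 m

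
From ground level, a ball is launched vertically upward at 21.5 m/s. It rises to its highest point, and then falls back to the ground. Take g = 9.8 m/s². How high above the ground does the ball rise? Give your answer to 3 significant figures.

23.6 m

Phase 1 (rising): v₀ = 21.5 m/s, a = -9.8 m/s².
v = v₀ + at → t = (0 − 21.5) / -9.8 = 2.19 s
v² = v₀² + 2aΔx → Δx = (0² − 21.5²)/(2·-9.8) = 23.6 m
Maximum height = 23.6 m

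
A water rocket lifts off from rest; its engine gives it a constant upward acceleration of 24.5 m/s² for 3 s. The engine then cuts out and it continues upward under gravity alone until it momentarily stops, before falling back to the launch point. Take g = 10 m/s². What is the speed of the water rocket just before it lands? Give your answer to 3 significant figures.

Phase 1 (powered ascent): v₀ = 0 m/s, a = 24.5 m/s².
v = v₀ + at = 0 + (24.5)(3) = 73.5 m/s
Δx = v₀t + ½at² = 0·3 + 0.5·24.5·3² = 110 m

Phase 2 (coasting upward): v₀ = 73.5 m/s, a = -10 m/s².
v = v₀ + at → t = (0 − 73.5) / -10 = 7.35 s
v² = v₀² + 2aΔx → Δx = (0² − 73.5²)/(2·-10) = 270 m

Phase 3 (free fall): v₀ = 0 m/s, a = -10 m/s².
Falls 380 m from rest: t = √(2·380/10) = 8.72 s; v = g·t = 87.2 m/s.
Impact speed = 87.2 m/s

87.2 m/s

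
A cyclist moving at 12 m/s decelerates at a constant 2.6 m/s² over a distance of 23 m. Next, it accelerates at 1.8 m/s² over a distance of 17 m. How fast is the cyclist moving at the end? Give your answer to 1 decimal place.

Phase 1 (decelerating): v₀ = 12.0 m/s, a = -2.6 m/s².
v² = v₀² + 2aΔx = 12.0² + 2·-2.6·23 = 24.4 → v = 4.94 m/s
t = (v − v₀)/a = (4.94 − 12.0)/-2.6 = 2.72 s

Phase 2 (accelerating): v₀ = 4.94 m/s, a = 1.8 m/s².
v² = v₀² + 2aΔx = 4.94² + 2·1.8·17 = 85.6 → v = 9.25 m/s
t = (v − v₀)/a = (9.25 − 4.94)/1.8 = 2.40 s
Final speed = 9.25 m/s

9.3 m/s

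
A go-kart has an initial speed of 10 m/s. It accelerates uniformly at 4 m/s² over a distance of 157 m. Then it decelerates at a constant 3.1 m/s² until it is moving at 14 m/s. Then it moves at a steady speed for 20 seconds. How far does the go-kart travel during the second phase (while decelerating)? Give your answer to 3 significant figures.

187 m

Phase 1 (accelerating): v₀ = 10.0 m/s, a = 4 m/s².
v² = v₀² + 2aΔx = 10.0² + 2·4·157 = 1360 → v = 36.8 m/s
t = (v − v₀)/a = (36.8 − 10.0)/4 = 6.71 s

Phase 2 (decelerating): v₀ = 36.8 m/s, a = -3.1 m/s².
v = v₀ + at → t = (14 − 36.8) / -3.1 = 7.36 s
v² = v₀² + 2aΔx → Δx = (14² − 36.8²)/(2·-3.1) = 187 m
Distance in phase 2 = 187 m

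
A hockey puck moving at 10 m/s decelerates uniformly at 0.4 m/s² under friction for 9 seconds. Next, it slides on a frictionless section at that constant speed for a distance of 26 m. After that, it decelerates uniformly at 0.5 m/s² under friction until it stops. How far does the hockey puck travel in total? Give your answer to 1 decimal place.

Phase 1 (decelerating): v₀ = 10.0 m/s, a = -0.4 m/s².
v = v₀ + at = 10.0 + (-0.4)(9) = 6.40 m/s
Δx = v₀t + ½at² = 10.0·9 + 0.5·-0.4·9² = 73.8 m

Phase 2 (constant speed): v₀ = 6.40 m/s, a = 0 m/s².
Constant speed: t = d/v = 26/6.40 = 4.06 s

Phase 3 (decelerating): v₀ = 6.40 m/s, a = -0.5 m/s².
v = v₀ + at → t = (0 − 6.40) / -0.5 = 12.8 s
v² = v₀² + 2aΔx → Δx = (0² − 6.40²)/(2·-0.5) = 41.0 m
Total distance = 73.8 + 26.0 + 41.0 = 141 m

140.8 m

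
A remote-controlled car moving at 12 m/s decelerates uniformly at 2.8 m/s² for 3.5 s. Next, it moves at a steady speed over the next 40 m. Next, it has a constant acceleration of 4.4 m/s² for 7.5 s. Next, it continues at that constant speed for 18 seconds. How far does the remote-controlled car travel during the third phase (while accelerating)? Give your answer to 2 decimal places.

Phase 1 (decelerating): v₀ = 12.0 m/s, a = -2.8 m/s².
v = v₀ + at = 12.0 + (-2.8)(3.5) = 2.20 m/s
Δx = v₀t + ½at² = 12.0·3.5 + 0.5·-2.8·3.5² = 24.9 m

Phase 2 (constant speed): v₀ = 2.20 m/s, a = 0 m/s².
Constant speed: t = d/v = 40/2.20 = 18.2 s

Phase 3 (accelerating): v₀ = 2.20 m/s, a = 4.4 m/s².
v = v₀ + at = 2.20 + (4.4)(7.5) = 35.2 m/s
Δx = v₀t + ½at² = 2.20·7.5 + 0.5·4.4·7.5² = 140 m
Distance in phase 3 = 140 m

140.25 m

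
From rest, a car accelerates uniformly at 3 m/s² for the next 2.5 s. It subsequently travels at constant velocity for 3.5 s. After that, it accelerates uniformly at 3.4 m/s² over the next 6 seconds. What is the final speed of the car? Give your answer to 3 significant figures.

27.9 m/s

Phase 1 (accelerating): v₀ = 0 m/s, a = 3 m/s².
v = v₀ + at = 0 + (3)(2.5) = 7.50 m/s
Δx = v₀t + ½at² = 0·2.5 + 0.5·3·2.5² = 9.38 m

Phase 2 (constant speed): v₀ = 7.50 m/s, a = 0 m/s².
v = v₀ + at = 7.50 + (0)(3.5) = 7.50 m/s
Δx = v₀t + ½at² = 7.50·3.5 + 0.5·0·3.5² = 26.2 m

Phase 3 (accelerating): v₀ = 7.50 m/s, a = 3.4 m/s².
v = v₀ + at = 7.50 + (3.4)(6) = 27.9 m/s
Δx = v₀t + ½at² = 7.50·6 + 0.5·3.4·6² = 106 m
Final speed = 27.9 m/s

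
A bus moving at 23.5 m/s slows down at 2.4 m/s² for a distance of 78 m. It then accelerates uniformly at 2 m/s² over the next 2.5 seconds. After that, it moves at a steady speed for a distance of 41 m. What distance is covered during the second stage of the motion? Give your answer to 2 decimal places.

Phase 1 (decelerating): v₀ = 23.5 m/s, a = -2.4 m/s².
v² = v₀² + 2aΔx = 23.5² + 2·-2.4·78 = 178 → v = 13.3 m/s
t = (v − v₀)/a = (13.3 − 23.5)/-2.4 = 4.23 s

Phase 2 (accelerating): v₀ = 13.3 m/s, a = 2 m/s².
v = v₀ + at = 13.3 + (2)(2.5) = 18.3 m/s
Δx = v₀t + ½at² = 13.3·2.5 + 0.5·2·2.5² = 39.6 m
Distance in phase 2 = 39.6 m

39.59 m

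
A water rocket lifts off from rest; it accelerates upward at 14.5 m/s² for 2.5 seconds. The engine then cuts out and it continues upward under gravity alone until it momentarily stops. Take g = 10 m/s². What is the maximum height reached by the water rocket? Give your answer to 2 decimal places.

111.02 m

Phase 1 (powered ascent): v₀ = 0 m/s, a = 14.5 m/s².
v = v₀ + at = 0 + (14.5)(2.5) = 36.2 m/s
Δx = v₀t + ½at² = 0·2.5 + 0.5·14.5·2.5² = 45.3 m

Phase 2 (coasting upward): v₀ = 36.2 m/s, a = -10 m/s².
v = v₀ + at → t = (0 − 36.2) / -10 = 3.62 s
v² = v₀² + 2aΔx → Δx = (0² − 36.2²)/(2·-10) = 65.7 m
Maximum height = 45.3 + 65.7 = 111 m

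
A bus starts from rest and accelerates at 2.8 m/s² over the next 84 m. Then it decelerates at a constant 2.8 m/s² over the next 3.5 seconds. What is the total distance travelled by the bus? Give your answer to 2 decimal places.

142.76 m

Phase 1 (accelerating): v₀ = 0 m/s, a = 2.8 m/s².
v² = v₀² + 2aΔx = 0² + 2·2.8·84 = 470 → v = 21.7 m/s
t = (v − v₀)/a = (21.7 − 0)/2.8 = 7.75 s

Phase 2 (decelerating): v₀ = 21.7 m/s, a = -2.8 m/s².
v = v₀ + at = 21.7 + (-2.8)(3.5) = 11.9 m/s
Δx = v₀t + ½at² = 21.7·3.5 + 0.5·-2.8·3.5² = 58.8 m
Total distance = 84.0 + 58.8 = 143 m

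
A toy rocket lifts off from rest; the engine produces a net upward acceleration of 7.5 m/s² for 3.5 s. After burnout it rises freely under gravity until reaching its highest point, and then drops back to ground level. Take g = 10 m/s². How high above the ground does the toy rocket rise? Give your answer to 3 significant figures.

Phase 1 (powered ascent): v₀ = 0 m/s, a = 7.5 m/s².
v = v₀ + at = 0 + (7.5)(3.5) = 26.2 m/s
Δx = v₀t + ½at² = 0·3.5 + 0.5·7.5·3.5² = 45.9 m

Phase 2 (coasting upward): v₀ = 26.2 m/s, a = -10 m/s².
v = v₀ + at → t = (0 − 26.2) / -10 = 2.62 s
v² = v₀² + 2aΔx → Δx = (0² − 26.2²)/(2·-10) = 34.5 m
Maximum height = 45.9 + 34.5 = 80.4 m

80.4 m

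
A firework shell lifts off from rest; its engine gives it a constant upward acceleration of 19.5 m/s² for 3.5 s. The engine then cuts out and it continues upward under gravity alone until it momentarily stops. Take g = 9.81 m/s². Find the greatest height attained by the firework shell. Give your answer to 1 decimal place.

Phase 1 (powered ascent): v₀ = 0 m/s, a = 19.5 m/s².
v = v₀ + at = 0 + (19.5)(3.5) = 68.2 m/s
Δx = v₀t + ½at² = 0·3.5 + 0.5·19.5·3.5² = 119 m

Phase 2 (coasting upward): v₀ = 68.2 m/s, a = -9.81 m/s².
v = v₀ + at → t = (0 − 68.2) / -9.81 = 6.96 s
v² = v₀² + 2aΔx → Δx = (0² − 68.2²)/(2·-9.81) = 237 m
Maximum height = 119 + 237 = 357 m

356.9 m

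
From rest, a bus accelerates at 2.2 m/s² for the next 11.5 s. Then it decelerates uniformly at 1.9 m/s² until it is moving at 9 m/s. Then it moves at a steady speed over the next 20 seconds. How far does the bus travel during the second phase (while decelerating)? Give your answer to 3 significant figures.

147 m

Phase 1 (accelerating): v₀ = 0 m/s, a = 2.2 m/s².
v = v₀ + at = 0 + (2.2)(11.5) = 25.3 m/s
Δx = v₀t + ½at² = 0·11.5 + 0.5·2.2·11.5² = 145 m

Phase 2 (decelerating): v₀ = 25.3 m/s, a = -1.9 m/s².
v = v₀ + at → t = (9 − 25.3) / -1.9 = 8.58 s
v² = v₀² + 2aΔx → Δx = (9² − 25.3²)/(2·-1.9) = 147 m
Distance in phase 2 = 147 m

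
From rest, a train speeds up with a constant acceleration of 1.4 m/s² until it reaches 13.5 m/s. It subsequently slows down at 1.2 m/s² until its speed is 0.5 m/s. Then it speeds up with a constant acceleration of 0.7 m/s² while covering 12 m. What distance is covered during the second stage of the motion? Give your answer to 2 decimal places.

75.83 m

Phase 1 (accelerating): v₀ = 0 m/s, a = 1.4 m/s².
v = v₀ + at → t = (13.5 − 0) / 1.4 = 9.64 s
v² = v₀² + 2aΔx → Δx = (13.5² − 0²)/(2·1.4) = 65.1 m

Phase 2 (decelerating): v₀ = 13.5 m/s, a = -1.2 m/s².
v = v₀ + at → t = (0.5 − 13.5) / -1.2 = 10.8 s
v² = v₀² + 2aΔx → Δx = (0.5² − 13.5²)/(2·-1.2) = 75.8 m
Distance in phase 2 = 75.8 m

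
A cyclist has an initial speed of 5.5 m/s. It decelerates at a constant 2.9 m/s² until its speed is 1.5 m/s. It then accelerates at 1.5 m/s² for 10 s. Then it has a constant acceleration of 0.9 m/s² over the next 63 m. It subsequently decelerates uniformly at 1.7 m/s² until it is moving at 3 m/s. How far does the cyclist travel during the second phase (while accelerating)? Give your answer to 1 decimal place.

Phase 1 (decelerating): v₀ = 5.50 m/s, a = -2.9 m/s².
v = v₀ + at → t = (1.5 − 5.50) / -2.9 = 1.38 s
v² = v₀² + 2aΔx → Δx = (1.5² − 5.50²)/(2·-2.9) = 4.83 m

Phase 2 (accelerating): v₀ = 1.50 m/s, a = 1.5 m/s².
v = v₀ + at = 1.50 + (1.5)(10) = 16.5 m/s
Δx = v₀t + ½at² = 1.50·10 + 0.5·1.5·10² = 90.0 m
Distance in phase 2 = 90.0 m

90.0 m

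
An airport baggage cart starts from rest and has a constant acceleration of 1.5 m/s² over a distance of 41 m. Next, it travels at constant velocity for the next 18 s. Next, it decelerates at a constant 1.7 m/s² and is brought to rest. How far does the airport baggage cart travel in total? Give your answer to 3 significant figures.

Phase 1 (accelerating): v₀ = 0 m/s, a = 1.5 m/s².
v² = v₀² + 2aΔx = 0² + 2·1.5·41 = 123 → v = 11.1 m/s
t = (v − v₀)/a = (11.1 − 0)/1.5 = 7.39 s

Phase 2 (constant speed): v₀ = 11.1 m/s, a = 0 m/s².
v = v₀ + at = 11.1 + (0)(18) = 11.1 m/s
Δx = v₀t + ½at² = 11.1·18 + 0.5·0·18² = 200 m

Phase 3 (decelerating): v₀ = 11.1 m/s, a = -1.7 m/s².
v = v₀ + at → t = (0 − 11.1) / -1.7 = 6.52 s
v² = v₀² + 2aΔx → Δx = (0² − 11.1²)/(2·-1.7) = 36.2 m
Total distance = 41.0 + 200 + 36.2 = 277 m

277 m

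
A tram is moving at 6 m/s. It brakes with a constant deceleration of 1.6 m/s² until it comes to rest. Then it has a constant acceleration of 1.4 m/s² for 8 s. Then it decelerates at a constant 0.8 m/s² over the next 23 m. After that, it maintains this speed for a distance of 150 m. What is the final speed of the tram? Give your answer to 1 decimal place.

Phase 1 (decelerating): v₀ = 6.00 m/s, a = -1.6 m/s².
v = v₀ + at → t = (0 − 6.00) / -1.6 = 3.75 s
v² = v₀² + 2aΔx → Δx = (0² − 6.00²)/(2·-1.6) = 11.2 m

Phase 2 (accelerating): v₀ = 0 m/s, a = 1.4 m/s².
v = v₀ + at = 0 + (1.4)(8) = 11.2 m/s
Δx = v₀t + ½at² = 0·8 + 0.5·1.4·8² = 44.8 m

Phase 3 (decelerating): v₀ = 11.2 m/s, a = -0.8 m/s².
v² = v₀² + 2aΔx = 11.2² + 2·-0.8·23 = 88.6 → v = 9.41 m/s
t = (v − v₀)/a = (9.41 − 11.2)/-0.8 = 2.23 s

Phase 4 (constant speed): v₀ = 9.41 m/s, a = 0 m/s².
Constant speed: t = d/v = 150/9.41 = 15.9 s
Final speed = 9.41 m/s

9.4 m/s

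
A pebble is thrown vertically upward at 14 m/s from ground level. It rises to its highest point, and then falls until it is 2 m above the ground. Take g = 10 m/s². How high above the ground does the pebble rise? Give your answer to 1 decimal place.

Phase 1 (rising): v₀ = 14.0 m/s, a = -10 m/s².
v = v₀ + at → t = (0 − 14.0) / -10 = 1.40 s
v² = v₀² + 2aΔx → Δx = (0² − 14.0²)/(2·-10) = 9.80 m
Maximum height = 9.80 m

9.8 m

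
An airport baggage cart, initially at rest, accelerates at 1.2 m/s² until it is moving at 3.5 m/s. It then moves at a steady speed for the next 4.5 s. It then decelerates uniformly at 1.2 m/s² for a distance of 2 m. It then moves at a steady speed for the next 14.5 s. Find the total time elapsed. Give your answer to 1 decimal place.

Phase 1 (accelerating): v₀ = 0 m/s, a = 1.2 m/s².
v = v₀ + at → t = (3.5 − 0) / 1.2 = 2.92 s
v² = v₀² + 2aΔx → Δx = (3.5² − 0²)/(2·1.2) = 5.10 m

Phase 2 (constant speed): v₀ = 3.50 m/s, a = 0 m/s².
v = v₀ + at = 3.50 + (0)(4.5) = 3.50 m/s
Δx = v₀t + ½at² = 3.50·4.5 + 0.5·0·4.5² = 15.8 m

Phase 3 (decelerating): v₀ = 3.50 m/s, a = -1.2 m/s².
v² = v₀² + 2aΔx = 3.50² + 2·-1.2·2 = 7.45 → v = 2.73 m/s
t = (v − v₀)/a = (2.73 − 3.50)/-1.2 = 0.642 s

Phase 4 (constant speed): v₀ = 2.73 m/s, a = 0 m/s².
v = v₀ + at = 2.73 + (0)(14.5) = 2.73 m/s
Δx = v₀t + ½at² = 2.73·14.5 + 0.5·0·14.5² = 39.6 m
Total time = 2.92 + 4.50 + 0.642 + 14.5 = 22.6 s

22.6 s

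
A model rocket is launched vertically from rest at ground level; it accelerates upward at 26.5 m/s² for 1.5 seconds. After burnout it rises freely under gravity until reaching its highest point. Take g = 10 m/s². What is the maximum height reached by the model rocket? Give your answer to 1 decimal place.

Phase 1 (powered ascent): v₀ = 0 m/s, a = 26.5 m/s².
v = v₀ + at = 0 + (26.5)(1.5) = 39.8 m/s
Δx = v₀t + ½at² = 0·1.5 + 0.5·26.5·1.5² = 29.8 m

Phase 2 (coasting upward): v₀ = 39.8 m/s, a = -10 m/s².
v = v₀ + at → t = (0 − 39.8) / -10 = 3.98 s
v² = v₀² + 2aΔx → Δx = (0² − 39.8²)/(2·-10) = 79.0 m
Maximum height = 29.8 + 79.0 = 109 m

108.8 m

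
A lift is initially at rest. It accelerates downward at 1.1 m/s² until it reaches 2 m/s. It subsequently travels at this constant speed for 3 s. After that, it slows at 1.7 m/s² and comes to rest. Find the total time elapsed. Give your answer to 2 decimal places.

5.99 s

Phase 1 (accelerating): v₀ = 0 m/s, a = 1.1 m/s².
v = v₀ + at → t = (2 − 0) / 1.1 = 1.82 s
v² = v₀² + 2aΔx → Δx = (2² − 0²)/(2·1.1) = 1.82 m

Phase 2 (constant speed): v₀ = 2.00 m/s, a = 0 m/s².
v = v₀ + at = 2.00 + (0)(3) = 2.00 m/s
Δx = v₀t + ½at² = 2.00·3 + 0.5·0·3² = 6.00 m

Phase 3 (decelerating): v₀ = 2.00 m/s, a = -1.7 m/s².
v = v₀ + at → t = (0 − 2.00) / -1.7 = 1.18 s
v² = v₀² + 2aΔx → Δx = (0² − 2.00²)/(2·-1.7) = 1.18 m
Total time = 1.82 + 3.00 + 1.18 = 5.99 s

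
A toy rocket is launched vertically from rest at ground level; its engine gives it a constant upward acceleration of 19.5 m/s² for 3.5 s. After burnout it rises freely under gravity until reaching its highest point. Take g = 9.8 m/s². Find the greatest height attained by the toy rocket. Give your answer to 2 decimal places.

357.09 m

Phase 1 (powered ascent): v₀ = 0 m/s, a = 19.5 m/s².
v = v₀ + at = 0 + (19.5)(3.5) = 68.2 m/s
Δx = v₀t + ½at² = 0·3.5 + 0.5·19.5·3.5² = 119 m

Phase 2 (coasting upward): v₀ = 68.2 m/s, a = -9.8 m/s².
v = v₀ + at → t = (0 − 68.2) / -9.8 = 6.96 s
v² = v₀² + 2aΔx → Δx = (0² − 68.2²)/(2·-9.8) = 238 m
Maximum height = 119 + 238 = 357 m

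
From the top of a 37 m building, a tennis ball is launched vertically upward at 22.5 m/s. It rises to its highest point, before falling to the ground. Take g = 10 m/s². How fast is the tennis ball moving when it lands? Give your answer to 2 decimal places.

35.30 m/s

Phase 1 (rising): v₀ = 22.5 m/s, a = -10 m/s².
v = v₀ + at → t = (0 − 22.5) / -10 = 2.25 s
v² = v₀² + 2aΔx → Δx = (0² − 22.5²)/(2·-10) = 25.3 m

Phase 2 (falling): v₀ = 0 m/s, a = -10 m/s².
Falls 62.3 m from rest: t = √(2·62.3/10) = 3.53 s; v = g·t = 35.3 m/s.
Final speed = 35.3 m/s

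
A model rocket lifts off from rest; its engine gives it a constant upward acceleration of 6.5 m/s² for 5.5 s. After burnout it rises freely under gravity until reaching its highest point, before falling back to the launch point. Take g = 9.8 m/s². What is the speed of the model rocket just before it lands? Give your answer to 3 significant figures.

Phase 1 (powered ascent): v₀ = 0 m/s, a = 6.5 m/s².
v = v₀ + at = 0 + (6.5)(5.5) = 35.8 m/s
Δx = v₀t + ½at² = 0·5.5 + 0.5·6.5·5.5² = 98.3 m

Phase 2 (coasting upward): v₀ = 35.8 m/s, a = -9.8 m/s².
v = v₀ + at → t = (0 − 35.8) / -9.8 = 3.65 s
v² = v₀² + 2aΔx → Δx = (0² − 35.8²)/(2·-9.8) = 65.2 m

Phase 3 (free fall): v₀ = 0 m/s, a = -9.8 m/s².
Falls 164 m from rest: t = √(2·164/9.8) = 5.78 s; v = g·t = 56.6 m/s.
Impact speed = 56.6 m/s

56.6 m/s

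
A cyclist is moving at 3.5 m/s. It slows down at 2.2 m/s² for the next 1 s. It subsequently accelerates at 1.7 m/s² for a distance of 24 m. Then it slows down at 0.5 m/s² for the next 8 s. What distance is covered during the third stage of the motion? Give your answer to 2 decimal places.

Phase 1 (decelerating): v₀ = 3.50 m/s, a = -2.2 m/s².
v = v₀ + at = 3.50 + (-2.2)(1) = 1.30 m/s
Δx = v₀t + ½at² = 3.50·1 + 0.5·-2.2·1² = 2.40 m

Phase 2 (accelerating): v₀ = 1.30 m/s, a = 1.7 m/s².
v² = v₀² + 2aΔx = 1.30² + 2·1.7·24 = 83.3 → v = 9.13 m/s
t = (v − v₀)/a = (9.13 − 1.30)/1.7 = 4.60 s

Phase 3 (decelerating): v₀ = 9.13 m/s, a = -0.5 m/s².
v = v₀ + at = 9.13 + (-0.5)(8) = 5.13 m/s
Δx = v₀t + ½at² = 9.13·8 + 0.5·-0.5·8² = 57.0 m
Distance in phase 3 = 57.0 m

57.01 m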